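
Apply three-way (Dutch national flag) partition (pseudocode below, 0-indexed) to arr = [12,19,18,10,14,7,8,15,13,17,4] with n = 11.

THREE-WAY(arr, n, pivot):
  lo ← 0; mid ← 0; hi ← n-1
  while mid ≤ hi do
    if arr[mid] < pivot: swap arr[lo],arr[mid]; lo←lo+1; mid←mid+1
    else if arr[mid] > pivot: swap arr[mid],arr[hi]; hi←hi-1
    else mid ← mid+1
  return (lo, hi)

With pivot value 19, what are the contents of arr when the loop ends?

[12,18,10,14,7,8,15,13,17,4,19]

pivot = 19; lo=0, mid=0, hi=10
arr[mid]=12<19: swap arr[0],arr[0]; lo=1,mid=1 → [12,19,18,10,14,7,8,15,13,17,4]
arr[mid]=19=19: mid=2
arr[mid]=18<19: swap arr[1],arr[2]; lo=2,mid=3 → [12,18,19,10,14,7,8,15,13,17,4]
arr[mid]=10<19: swap arr[2],arr[3]; lo=3,mid=4 → [12,18,10,19,14,7,8,15,13,17,4]
arr[mid]=14<19: swap arr[3],arr[4]; lo=4,mid=5 → [12,18,10,14,19,7,8,15,13,17,4]
arr[mid]=7<19: swap arr[4],arr[5]; lo=5,mid=6 → [12,18,10,14,7,19,8,15,13,17,4]
arr[mid]=8<19: swap arr[5],arr[6]; lo=6,mid=7 → [12,18,10,14,7,8,19,15,13,17,4]
arr[mid]=15<19: swap arr[6],arr[7]; lo=7,mid=8 → [12,18,10,14,7,8,15,19,13,17,4]
arr[mid]=13<19: swap arr[7],arr[8]; lo=8,mid=9 → [12,18,10,14,7,8,15,13,19,17,4]
arr[mid]=17<19: swap arr[8],arr[9]; lo=9,mid=10 → [12,18,10,14,7,8,15,13,17,19,4]
arr[mid]=4<19: swap arr[9],arr[10]; lo=10,mid=11 → [12,18,10,14,7,8,15,13,17,4,19]
end: lo=10, hi=10; arr = [12,18,10,14,7,8,15,13,17,4,19]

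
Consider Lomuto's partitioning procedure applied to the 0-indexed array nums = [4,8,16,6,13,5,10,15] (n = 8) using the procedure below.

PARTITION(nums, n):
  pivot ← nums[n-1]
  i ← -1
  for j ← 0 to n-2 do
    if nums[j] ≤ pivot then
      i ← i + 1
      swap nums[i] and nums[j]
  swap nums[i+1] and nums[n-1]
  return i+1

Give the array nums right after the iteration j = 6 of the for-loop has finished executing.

pivot = nums[7] = 15; i = -1
j=0: nums[0]=4 ≤ 15 → i=0, swap nums[0],nums[0] (no change) → [4,8,16,6,13,5,10,15]
j=1: nums[1]=8 ≤ 15 → i=1, swap nums[1],nums[1] (no change) → [4,8,16,6,13,5,10,15]
j=2: nums[2]=16 > 15 → no swap
j=3: nums[3]=6 ≤ 15 → i=2, swap nums[2],nums[3] → [4,8,6,16,13,5,10,15]
j=4: nums[4]=13 ≤ 15 → i=3, swap nums[3],nums[4] → [4,8,6,13,16,5,10,15]
j=5: nums[5]=5 ≤ 15 → i=4, swap nums[4],nums[5] → [4,8,6,13,5,16,10,15]
j=6: nums[6]=10 ≤ 15 → i=5, swap nums[5],nums[6] → [4,8,6,13,5,10,16,15]
(after j=6) nums = [4,8,6,13,5,10,16,15]

[4,8,6,13,5,10,16,15]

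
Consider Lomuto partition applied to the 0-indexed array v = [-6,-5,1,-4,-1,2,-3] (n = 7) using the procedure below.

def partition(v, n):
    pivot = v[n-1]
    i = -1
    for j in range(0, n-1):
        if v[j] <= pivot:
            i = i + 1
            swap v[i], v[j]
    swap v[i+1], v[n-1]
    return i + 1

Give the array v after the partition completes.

pivot=-3, i=-1
j=0: -6≤-3, i=0, swap(0,0) ⇒ [-6,-5,1,-4,-1,2,-3]
j=1: -5≤-3, i=1, swap(1,1) ⇒ [-6,-5,1,-4,-1,2,-3]
j=2: 1>-3, skip
j=3: -4≤-3, i=2, swap(2,3) ⇒ [-6,-5,-4,1,-1,2,-3]
j=4: -1>-3, skip
j=5: 2>-3, skip
swap(3,6) ⇒ [-6,-5,-4,-3,-1,2,1]; return 3

[-6,-5,-4,-3,-1,2,1]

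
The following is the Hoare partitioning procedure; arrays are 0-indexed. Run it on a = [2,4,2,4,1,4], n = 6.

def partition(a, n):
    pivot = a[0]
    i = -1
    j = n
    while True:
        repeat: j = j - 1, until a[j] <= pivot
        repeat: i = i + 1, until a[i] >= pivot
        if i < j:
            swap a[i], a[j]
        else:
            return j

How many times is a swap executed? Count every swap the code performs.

pivot=2
j stops at 4 (1), i stops at 0 (2); swap ⇒ [1,4,2,4,2,4]
j stops at 2 (2), i stops at 1 (4); swap ⇒ [1,2,4,4,2,4]
j stops at 1, i stops at 2; i≥j ⇒ return 1. a=[1,2,4,4,2,4]

2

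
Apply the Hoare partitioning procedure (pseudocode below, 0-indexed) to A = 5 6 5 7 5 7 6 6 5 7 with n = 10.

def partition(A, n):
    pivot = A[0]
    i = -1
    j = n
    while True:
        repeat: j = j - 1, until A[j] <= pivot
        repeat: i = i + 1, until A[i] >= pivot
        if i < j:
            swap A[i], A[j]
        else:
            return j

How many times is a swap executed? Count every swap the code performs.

2

pivot = A[0] = 5; i = -1, j = 10
j→8 (A[8]=5≤5), i→0 (A[0]=5≥5); i<j, swap → 5 6 5 7 5 7 6 6 5 7
j→4 (A[4]=5≤5), i→1 (A[1]=6≥5); i<j, swap → 5 5 5 7 6 7 6 6 5 7
j→2, i→2; i≥j, return j=2. A = 5 5 5 7 6 7 6 6 5 7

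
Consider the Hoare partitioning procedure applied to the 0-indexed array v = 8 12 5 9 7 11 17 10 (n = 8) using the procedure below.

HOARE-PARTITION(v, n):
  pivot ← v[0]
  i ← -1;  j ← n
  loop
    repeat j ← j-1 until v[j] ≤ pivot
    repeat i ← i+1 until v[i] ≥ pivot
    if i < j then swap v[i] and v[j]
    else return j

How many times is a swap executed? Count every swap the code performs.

pivot=8
j stops at 4 (7), i stops at 0 (8); swap ⇒ 7 12 5 9 8 11 17 10
j stops at 2 (5), i stops at 1 (12); swap ⇒ 7 5 12 9 8 11 17 10
j stops at 1, i stops at 2; i≥j ⇒ return 1. v=7 5 12 9 8 11 17 10

2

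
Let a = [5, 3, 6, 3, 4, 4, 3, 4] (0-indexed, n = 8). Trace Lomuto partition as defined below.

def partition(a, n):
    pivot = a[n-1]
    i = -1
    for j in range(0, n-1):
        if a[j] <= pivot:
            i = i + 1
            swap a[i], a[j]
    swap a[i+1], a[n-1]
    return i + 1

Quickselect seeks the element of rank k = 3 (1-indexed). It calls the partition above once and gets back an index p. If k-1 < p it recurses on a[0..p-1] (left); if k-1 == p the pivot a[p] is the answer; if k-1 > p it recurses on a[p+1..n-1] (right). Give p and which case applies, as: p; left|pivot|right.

pivot=4, i=-1
j=0: 5>4, skip
j=1: 3≤4, i=0, swap(0,1) ⇒ [3, 5, 6, 3, 4, 4, 3, 4]
j=2: 6>4, skip
j=3: 3≤4, i=1, swap(1,3) ⇒ [3, 3, 6, 5, 4, 4, 3, 4]
j=4: 4≤4, i=2, swap(2,4) ⇒ [3, 3, 4, 5, 6, 4, 3, 4]
j=5: 4≤4, i=3, swap(3,5) ⇒ [3, 3, 4, 4, 6, 5, 3, 4]
j=6: 3≤4, i=4, swap(4,6) ⇒ [3, 3, 4, 4, 3, 5, 6, 4]
swap(5,7) ⇒ [3, 3, 4, 4, 3, 4, 6, 5]; return 5
p = 5; k-1 = 2 < 5 ⇒ left

5; left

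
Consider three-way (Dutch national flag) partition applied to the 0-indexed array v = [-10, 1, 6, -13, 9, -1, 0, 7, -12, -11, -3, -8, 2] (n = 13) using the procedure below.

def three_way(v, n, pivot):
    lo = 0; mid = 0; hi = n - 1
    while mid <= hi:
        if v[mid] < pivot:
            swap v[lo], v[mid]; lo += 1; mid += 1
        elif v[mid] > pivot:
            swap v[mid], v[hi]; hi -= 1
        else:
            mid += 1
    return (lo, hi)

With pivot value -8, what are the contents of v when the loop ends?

lo=0 mid=0 hi=12
-10<-8: swap(0,0), lo=1 mid=1 ⇒ [-10, 1, 6, -13, 9, -1, 0, 7, -12, -11, -3, -8, 2]
1>-8: swap(1,12), hi=11 ⇒ [-10, 2, 6, -13, 9, -1, 0, 7, -12, -11, -3, -8, 1]
2>-8: swap(1,11), hi=10 ⇒ [-10, -8, 6, -13, 9, -1, 0, 7, -12, -11, -3, 2, 1]
-8=-8: mid=2
6>-8: swap(2,10), hi=9 ⇒ [-10, -8, -3, -13, 9, -1, 0, 7, -12, -11, 6, 2, 1]
-3>-8: swap(2,9), hi=8 ⇒ [-10, -8, -11, -13, 9, -1, 0, 7, -12, -3, 6, 2, 1]
-11<-8: swap(1,2), lo=2 mid=3 ⇒ [-10, -11, -8, -13, 9, -1, 0, 7, -12, -3, 6, 2, 1]
-13<-8: swap(2,3), lo=3 mid=4 ⇒ [-10, -11, -13, -8, 9, -1, 0, 7, -12, -3, 6, 2, 1]
9>-8: swap(4,8), hi=7 ⇒ [-10, -11, -13, -8, -12, -1, 0, 7, 9, -3, 6, 2, 1]
-12<-8: swap(3,4), lo=4 mid=5 ⇒ [-10, -11, -13, -12, -8, -1, 0, 7, 9, -3, 6, 2, 1]
-1>-8: swap(5,7), hi=6 ⇒ [-10, -11, -13, -12, -8, 7, 0, -1, 9, -3, 6, 2, 1]
7>-8: swap(5,6), hi=5 ⇒ [-10, -11, -13, -12, -8, 0, 7, -1, 9, -3, 6, 2, 1]
0>-8: swap(5,5), hi=4 ⇒ [-10, -11, -13, -12, -8, 0, 7, -1, 9, -3, 6, 2, 1]
done. lo=4 hi=4; v=[-10, -11, -13, -12, -8, 0, 7, -1, 9, -3, 6, 2, 1]

[-10, -11, -13, -12, -8, 0, 7, -1, 9, -3, 6, 2, 1]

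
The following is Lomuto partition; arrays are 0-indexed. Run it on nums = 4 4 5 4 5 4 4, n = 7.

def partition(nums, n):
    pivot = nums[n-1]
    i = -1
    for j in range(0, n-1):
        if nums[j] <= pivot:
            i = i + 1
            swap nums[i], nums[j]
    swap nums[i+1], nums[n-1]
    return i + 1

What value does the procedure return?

pivot=4, i=-1
j=0: 4≤4, i=0, swap(0,0) ⇒ 4 4 5 4 5 4 4
j=1: 4≤4, i=1, swap(1,1) ⇒ 4 4 5 4 5 4 4
j=2: 5>4, skip
j=3: 4≤4, i=2, swap(2,3) ⇒ 4 4 4 5 5 4 4
j=4: 5>4, skip
j=5: 4≤4, i=3, swap(3,5) ⇒ 4 4 4 4 5 5 4
swap(4,6) ⇒ 4 4 4 4 4 5 5; return 4

4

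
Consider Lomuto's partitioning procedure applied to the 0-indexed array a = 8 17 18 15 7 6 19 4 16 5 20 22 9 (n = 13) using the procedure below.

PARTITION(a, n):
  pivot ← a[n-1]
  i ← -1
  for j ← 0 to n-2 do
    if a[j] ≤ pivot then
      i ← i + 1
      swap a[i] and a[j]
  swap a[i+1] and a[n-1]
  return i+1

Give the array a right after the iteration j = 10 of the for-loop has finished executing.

8 7 6 4 5 18 19 15 16 17 20 22 9

pivot = a[12] = 9; i = -1
j=0: a[0]=8 ≤ 9 → i=0, swap a[0],a[0] (no change) → 8 17 18 15 7 6 19 4 16 5 20 22 9
j=1: a[1]=17 > 9 → no swap
j=2: a[2]=18 > 9 → no swap
j=3: a[3]=15 > 9 → no swap
j=4: a[4]=7 ≤ 9 → i=1, swap a[1],a[4] → 8 7 18 15 17 6 19 4 16 5 20 22 9
j=5: a[5]=6 ≤ 9 → i=2, swap a[2],a[5] → 8 7 6 15 17 18 19 4 16 5 20 22 9
j=6: a[6]=19 > 9 → no swap
j=7: a[7]=4 ≤ 9 → i=3, swap a[3],a[7] → 8 7 6 4 17 18 19 15 16 5 20 22 9
j=8: a[8]=16 > 9 → no swap
j=9: a[9]=5 ≤ 9 → i=4, swap a[4],a[9] → 8 7 6 4 5 18 19 15 16 17 20 22 9
j=10: a[10]=20 > 9 → no swap
(after j=10) a = 8 7 6 4 5 18 19 15 16 17 20 22 9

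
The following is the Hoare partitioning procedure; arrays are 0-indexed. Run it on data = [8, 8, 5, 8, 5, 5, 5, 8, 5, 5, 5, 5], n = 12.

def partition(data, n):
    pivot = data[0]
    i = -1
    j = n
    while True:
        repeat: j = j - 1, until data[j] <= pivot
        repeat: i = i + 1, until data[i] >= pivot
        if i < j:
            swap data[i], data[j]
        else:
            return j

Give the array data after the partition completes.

[5, 5, 5, 5, 5, 5, 5, 5, 8, 8, 8, 8]

pivot = data[0] = 8; i = -1, j = 12
j→11 (data[11]=5≤8), i→0 (data[0]=8≥8); i<j, swap → [5, 8, 5, 8, 5, 5, 5, 8, 5, 5, 5, 8]
j→10 (data[10]=5≤8), i→1 (data[1]=8≥8); i<j, swap → [5, 5, 5, 8, 5, 5, 5, 8, 5, 5, 8, 8]
j→9 (data[9]=5≤8), i→3 (data[3]=8≥8); i<j, swap → [5, 5, 5, 5, 5, 5, 5, 8, 5, 8, 8, 8]
j→8 (data[8]=5≤8), i→7 (data[7]=8≥8); i<j, swap → [5, 5, 5, 5, 5, 5, 5, 5, 8, 8, 8, 8]
j→7, i→8; i≥j, return j=7. data = [5, 5, 5, 5, 5, 5, 5, 5, 8, 8, 8, 8]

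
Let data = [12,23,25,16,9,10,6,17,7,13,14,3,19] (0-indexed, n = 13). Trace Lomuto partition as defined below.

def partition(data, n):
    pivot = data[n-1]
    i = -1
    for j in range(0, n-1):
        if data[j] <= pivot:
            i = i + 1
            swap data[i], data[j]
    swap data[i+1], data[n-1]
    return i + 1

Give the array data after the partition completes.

pivot = data[12] = 19; i = -1
j=0: data[0]=12 ≤ 19 → i=0, swap data[0],data[0] (no change) → [12,23,25,16,9,10,6,17,7,13,14,3,19]
j=1: data[1]=23 > 19 → no swap
j=2: data[2]=25 > 19 → no swap
j=3: data[3]=16 ≤ 19 → i=1, swap data[1],data[3] → [12,16,25,23,9,10,6,17,7,13,14,3,19]
j=4: data[4]=9 ≤ 19 → i=2, swap data[2],data[4] → [12,16,9,23,25,10,6,17,7,13,14,3,19]
j=5: data[5]=10 ≤ 19 → i=3, swap data[3],data[5] → [12,16,9,10,25,23,6,17,7,13,14,3,19]
j=6: data[6]=6 ≤ 19 → i=4, swap data[4],data[6] → [12,16,9,10,6,23,25,17,7,13,14,3,19]
j=7: data[7]=17 ≤ 19 → i=5, swap data[5],data[7] → [12,16,9,10,6,17,25,23,7,13,14,3,19]
j=8: data[8]=7 ≤ 19 → i=6, swap data[6],data[8] → [12,16,9,10,6,17,7,23,25,13,14,3,19]
j=9: data[9]=13 ≤ 19 → i=7, swap data[7],data[9] → [12,16,9,10,6,17,7,13,25,23,14,3,19]
j=10: data[10]=14 ≤ 19 → i=8, swap data[8],data[10] → [12,16,9,10,6,17,7,13,14,23,25,3,19]
j=11: data[11]=3 ≤ 19 → i=9, swap data[9],data[11] → [12,16,9,10,6,17,7,13,14,3,25,23,19]
final swap data[10],data[12] → [12,16,9,10,6,17,7,13,14,3,19,23,25]; return 10

[12,16,9,10,6,17,7,13,14,3,19,23,25]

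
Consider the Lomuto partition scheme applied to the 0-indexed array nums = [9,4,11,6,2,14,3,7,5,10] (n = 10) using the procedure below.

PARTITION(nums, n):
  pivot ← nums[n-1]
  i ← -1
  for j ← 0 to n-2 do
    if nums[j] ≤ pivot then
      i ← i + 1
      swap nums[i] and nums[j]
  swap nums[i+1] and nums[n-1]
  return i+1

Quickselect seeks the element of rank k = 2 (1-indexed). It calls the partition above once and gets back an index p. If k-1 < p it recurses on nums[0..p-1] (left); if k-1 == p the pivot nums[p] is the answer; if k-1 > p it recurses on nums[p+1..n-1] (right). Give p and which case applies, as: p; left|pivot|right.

7; left

pivot = nums[9] = 10; i = -1
j=0: nums[0]=9 ≤ 10 → i=0, swap nums[0],nums[0] (no change) → [9,4,11,6,2,14,3,7,5,10]
j=1: nums[1]=4 ≤ 10 → i=1, swap nums[1],nums[1] (no change) → [9,4,11,6,2,14,3,7,5,10]
j=2: nums[2]=11 > 10 → no swap
j=3: nums[3]=6 ≤ 10 → i=2, swap nums[2],nums[3] → [9,4,6,11,2,14,3,7,5,10]
j=4: nums[4]=2 ≤ 10 → i=3, swap nums[3],nums[4] → [9,4,6,2,11,14,3,7,5,10]
j=5: nums[5]=14 > 10 → no swap
j=6: nums[6]=3 ≤ 10 → i=4, swap nums[4],nums[6] → [9,4,6,2,3,14,11,7,5,10]
j=7: nums[7]=7 ≤ 10 → i=5, swap nums[5],nums[7] → [9,4,6,2,3,7,11,14,5,10]
j=8: nums[8]=5 ≤ 10 → i=6, swap nums[6],nums[8] → [9,4,6,2,3,7,5,14,11,10]
final swap nums[7],nums[9] → [9,4,6,2,3,7,5,10,11,14]; return 7
p = 7; k-1 = 1 < 7 ⇒ left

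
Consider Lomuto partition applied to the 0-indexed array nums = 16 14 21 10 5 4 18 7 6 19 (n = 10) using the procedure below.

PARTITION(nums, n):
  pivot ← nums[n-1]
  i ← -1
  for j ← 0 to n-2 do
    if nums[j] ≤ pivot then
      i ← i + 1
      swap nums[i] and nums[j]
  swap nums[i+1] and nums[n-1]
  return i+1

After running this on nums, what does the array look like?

16 14 10 5 4 18 7 6 19 21

pivot=19, i=-1
j=0: 16≤19, i=0, swap(0,0) ⇒ 16 14 21 10 5 4 18 7 6 19
j=1: 14≤19, i=1, swap(1,1) ⇒ 16 14 21 10 5 4 18 7 6 19
j=2: 21>19, skip
j=3: 10≤19, i=2, swap(2,3) ⇒ 16 14 10 21 5 4 18 7 6 19
j=4: 5≤19, i=3, swap(3,4) ⇒ 16 14 10 5 21 4 18 7 6 19
j=5: 4≤19, i=4, swap(4,5) ⇒ 16 14 10 5 4 21 18 7 6 19
j=6: 18≤19, i=5, swap(5,6) ⇒ 16 14 10 5 4 18 21 7 6 19
j=7: 7≤19, i=6, swap(6,7) ⇒ 16 14 10 5 4 18 7 21 6 19
j=8: 6≤19, i=7, swap(7,8) ⇒ 16 14 10 5 4 18 7 6 21 19
swap(8,9) ⇒ 16 14 10 5 4 18 7 6 19 21; return 8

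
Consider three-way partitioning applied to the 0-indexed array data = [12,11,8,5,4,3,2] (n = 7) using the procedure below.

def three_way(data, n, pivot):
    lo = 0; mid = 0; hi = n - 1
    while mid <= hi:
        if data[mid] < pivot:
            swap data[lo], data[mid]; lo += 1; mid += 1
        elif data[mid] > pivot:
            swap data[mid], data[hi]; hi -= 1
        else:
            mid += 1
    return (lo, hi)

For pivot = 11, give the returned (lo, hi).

pivot = 11; lo=0, mid=0, hi=6
data[mid]=12>11: swap data[0],data[6]; hi=5 → [2,11,8,5,4,3,12]
data[mid]=2<11: swap data[0],data[0]; lo=1,mid=1 → [2,11,8,5,4,3,12]
data[mid]=11=11: mid=2
data[mid]=8<11: swap data[1],data[2]; lo=2,mid=3 → [2,8,11,5,4,3,12]
data[mid]=5<11: swap data[2],data[3]; lo=3,mid=4 → [2,8,5,11,4,3,12]
data[mid]=4<11: swap data[3],data[4]; lo=4,mid=5 → [2,8,5,4,11,3,12]
data[mid]=3<11: swap data[4],data[5]; lo=5,mid=6 → [2,8,5,4,3,11,12]
end: lo=5, hi=5; data = [2,8,5,4,3,11,12]

(5, 5)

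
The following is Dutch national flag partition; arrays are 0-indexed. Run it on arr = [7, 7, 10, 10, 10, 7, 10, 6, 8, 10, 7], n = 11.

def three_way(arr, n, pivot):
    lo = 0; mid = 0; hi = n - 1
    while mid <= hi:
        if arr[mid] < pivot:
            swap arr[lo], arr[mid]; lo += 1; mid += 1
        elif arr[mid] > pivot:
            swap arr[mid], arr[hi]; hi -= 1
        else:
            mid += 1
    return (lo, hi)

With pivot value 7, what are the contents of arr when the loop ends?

[6, 7, 7, 7, 7, 10, 10, 8, 10, 10, 10]

lo=0 mid=0 hi=10
7=7: mid=1
7=7: mid=2
10>7: swap(2,10), hi=9 ⇒ [7, 7, 7, 10, 10, 7, 10, 6, 8, 10, 10]
7=7: mid=3
10>7: swap(3,9), hi=8 ⇒ [7, 7, 7, 10, 10, 7, 10, 6, 8, 10, 10]
10>7: swap(3,8), hi=7 ⇒ [7, 7, 7, 8, 10, 7, 10, 6, 10, 10, 10]
8>7: swap(3,7), hi=6 ⇒ [7, 7, 7, 6, 10, 7, 10, 8, 10, 10, 10]
6<7: swap(0,3), lo=1 mid=4 ⇒ [6, 7, 7, 7, 10, 7, 10, 8, 10, 10, 10]
10>7: swap(4,6), hi=5 ⇒ [6, 7, 7, 7, 10, 7, 10, 8, 10, 10, 10]
10>7: swap(4,5), hi=4 ⇒ [6, 7, 7, 7, 7, 10, 10, 8, 10, 10, 10]
7=7: mid=5
done. lo=1 hi=4; arr=[6, 7, 7, 7, 7, 10, 10, 8, 10, 10, 10]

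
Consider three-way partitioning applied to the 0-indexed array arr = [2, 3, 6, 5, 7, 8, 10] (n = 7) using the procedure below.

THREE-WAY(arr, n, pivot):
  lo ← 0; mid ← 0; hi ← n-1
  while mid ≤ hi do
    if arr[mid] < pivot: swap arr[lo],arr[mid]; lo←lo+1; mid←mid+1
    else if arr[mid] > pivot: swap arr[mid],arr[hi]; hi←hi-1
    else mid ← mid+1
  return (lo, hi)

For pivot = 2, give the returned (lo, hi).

pivot = 2; lo=0, mid=0, hi=6
arr[mid]=2=2: mid=1
arr[mid]=3>2: swap arr[1],arr[6]; hi=5 → [2, 10, 6, 5, 7, 8, 3]
arr[mid]=10>2: swap arr[1],arr[5]; hi=4 → [2, 8, 6, 5, 7, 10, 3]
arr[mid]=8>2: swap arr[1],arr[4]; hi=3 → [2, 7, 6, 5, 8, 10, 3]
arr[mid]=7>2: swap arr[1],arr[3]; hi=2 → [2, 5, 6, 7, 8, 10, 3]
arr[mid]=5>2: swap arr[1],arr[2]; hi=1 → [2, 6, 5, 7, 8, 10, 3]
arr[mid]=6>2: swap arr[1],arr[1]; hi=0 → [2, 6, 5, 7, 8, 10, 3]
end: lo=0, hi=0; arr = [2, 6, 5, 7, 8, 10, 3]

(0, 0)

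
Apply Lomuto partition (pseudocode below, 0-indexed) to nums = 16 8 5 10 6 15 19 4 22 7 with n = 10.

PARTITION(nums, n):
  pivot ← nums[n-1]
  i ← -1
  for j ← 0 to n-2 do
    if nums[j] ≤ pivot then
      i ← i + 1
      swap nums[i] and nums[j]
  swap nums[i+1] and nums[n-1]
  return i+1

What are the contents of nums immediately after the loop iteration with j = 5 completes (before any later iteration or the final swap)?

pivot = nums[9] = 7; i = -1
j=0: nums[0]=16 > 7 → no swap
j=1: nums[1]=8 > 7 → no swap
j=2: nums[2]=5 ≤ 7 → i=0, swap nums[0],nums[2] → 5 8 16 10 6 15 19 4 22 7
j=3: nums[3]=10 > 7 → no swap
j=4: nums[4]=6 ≤ 7 → i=1, swap nums[1],nums[4] → 5 6 16 10 8 15 19 4 22 7
j=5: nums[5]=15 > 7 → no swap
(after j=5) nums = 5 6 16 10 8 15 19 4 22 7

5 6 16 10 8 15 19 4 22 7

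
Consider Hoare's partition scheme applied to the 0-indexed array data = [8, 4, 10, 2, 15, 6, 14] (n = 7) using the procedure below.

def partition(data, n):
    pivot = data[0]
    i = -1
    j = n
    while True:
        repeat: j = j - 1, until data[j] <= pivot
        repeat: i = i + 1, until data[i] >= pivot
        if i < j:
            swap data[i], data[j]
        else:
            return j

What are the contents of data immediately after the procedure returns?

pivot=8
j stops at 5 (6), i stops at 0 (8); swap ⇒ [6, 4, 10, 2, 15, 8, 14]
j stops at 3 (2), i stops at 2 (10); swap ⇒ [6, 4, 2, 10, 15, 8, 14]
j stops at 2, i stops at 3; i≥j ⇒ return 2. data=[6, 4, 2, 10, 15, 8, 14]

[6, 4, 2, 10, 15, 8, 14]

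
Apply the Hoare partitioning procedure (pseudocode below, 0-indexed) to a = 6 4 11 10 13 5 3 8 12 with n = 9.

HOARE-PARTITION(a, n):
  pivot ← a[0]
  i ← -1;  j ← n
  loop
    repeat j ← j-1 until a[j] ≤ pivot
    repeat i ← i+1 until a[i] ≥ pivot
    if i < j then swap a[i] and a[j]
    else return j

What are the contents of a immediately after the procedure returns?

pivot=6
j stops at 6 (3), i stops at 0 (6); swap ⇒ 3 4 11 10 13 5 6 8 12
j stops at 5 (5), i stops at 2 (11); swap ⇒ 3 4 5 10 13 11 6 8 12
j stops at 2, i stops at 3; i≥j ⇒ return 2. a=3 4 5 10 13 11 6 8 12

3 4 5 10 13 11 6 8 12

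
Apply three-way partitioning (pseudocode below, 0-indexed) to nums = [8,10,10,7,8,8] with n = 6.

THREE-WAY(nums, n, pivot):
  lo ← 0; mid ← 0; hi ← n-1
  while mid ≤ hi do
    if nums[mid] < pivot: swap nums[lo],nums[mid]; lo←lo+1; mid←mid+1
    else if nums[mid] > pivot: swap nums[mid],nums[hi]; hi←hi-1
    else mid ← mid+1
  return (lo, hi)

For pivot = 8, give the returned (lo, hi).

(1, 3)

lo=0 mid=0 hi=5
8=8: mid=1
10>8: swap(1,5), hi=4 ⇒ [8,8,10,7,8,10]
8=8: mid=2
10>8: swap(2,4), hi=3 ⇒ [8,8,8,7,10,10]
8=8: mid=3
7<8: swap(0,3), lo=1 mid=4 ⇒ [7,8,8,8,10,10]
done. lo=1 hi=3; nums=[7,8,8,8,10,10]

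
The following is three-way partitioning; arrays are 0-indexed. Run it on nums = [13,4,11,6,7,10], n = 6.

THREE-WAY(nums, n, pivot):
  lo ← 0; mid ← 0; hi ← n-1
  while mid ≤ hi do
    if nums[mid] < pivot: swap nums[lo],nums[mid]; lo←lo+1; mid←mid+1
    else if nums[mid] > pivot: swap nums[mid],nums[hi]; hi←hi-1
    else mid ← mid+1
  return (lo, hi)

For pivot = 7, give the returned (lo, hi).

pivot = 7; lo=0, mid=0, hi=5
nums[mid]=13>7: swap nums[0],nums[5]; hi=4 → [10,4,11,6,7,13]
nums[mid]=10>7: swap nums[0],nums[4]; hi=3 → [7,4,11,6,10,13]
nums[mid]=7=7: mid=1
nums[mid]=4<7: swap nums[0],nums[1]; lo=1,mid=2 → [4,7,11,6,10,13]
nums[mid]=11>7: swap nums[2],nums[3]; hi=2 → [4,7,6,11,10,13]
nums[mid]=6<7: swap nums[1],nums[2]; lo=2,mid=3 → [4,6,7,11,10,13]
end: lo=2, hi=2; nums = [4,6,7,11,10,13]

(2, 2)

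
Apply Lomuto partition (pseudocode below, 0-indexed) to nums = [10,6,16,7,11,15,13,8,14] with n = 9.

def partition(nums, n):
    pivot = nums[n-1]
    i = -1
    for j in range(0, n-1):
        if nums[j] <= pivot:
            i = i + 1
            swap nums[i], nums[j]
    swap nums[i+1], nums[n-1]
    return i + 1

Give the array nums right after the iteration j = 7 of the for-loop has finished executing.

pivot = nums[8] = 14; i = -1
j=0: nums[0]=10 ≤ 14 → i=0, swap nums[0],nums[0] (no change) → [10,6,16,7,11,15,13,8,14]
j=1: nums[1]=6 ≤ 14 → i=1, swap nums[1],nums[1] (no change) → [10,6,16,7,11,15,13,8,14]
j=2: nums[2]=16 > 14 → no swap
j=3: nums[3]=7 ≤ 14 → i=2, swap nums[2],nums[3] → [10,6,7,16,11,15,13,8,14]
j=4: nums[4]=11 ≤ 14 → i=3, swap nums[3],nums[4] → [10,6,7,11,16,15,13,8,14]
j=5: nums[5]=15 > 14 → no swap
j=6: nums[6]=13 ≤ 14 → i=4, swap nums[4],nums[6] → [10,6,7,11,13,15,16,8,14]
j=7: nums[7]=8 ≤ 14 → i=5, swap nums[5],nums[7] → [10,6,7,11,13,8,16,15,14]
(after j=7) nums = [10,6,7,11,13,8,16,15,14]

[10,6,7,11,13,8,16,15,14]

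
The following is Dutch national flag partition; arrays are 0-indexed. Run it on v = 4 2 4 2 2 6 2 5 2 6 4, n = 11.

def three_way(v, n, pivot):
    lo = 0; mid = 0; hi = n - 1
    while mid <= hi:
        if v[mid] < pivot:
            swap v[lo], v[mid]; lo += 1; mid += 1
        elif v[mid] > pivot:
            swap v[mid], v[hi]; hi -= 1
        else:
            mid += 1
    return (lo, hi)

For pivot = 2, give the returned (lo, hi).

(0, 4)

pivot = 2; lo=0, mid=0, hi=10
v[mid]=4>2: swap v[0],v[10]; hi=9 → 4 2 4 2 2 6 2 5 2 6 4
v[mid]=4>2: swap v[0],v[9]; hi=8 → 6 2 4 2 2 6 2 5 2 4 4
v[mid]=6>2: swap v[0],v[8]; hi=7 → 2 2 4 2 2 6 2 5 6 4 4
v[mid]=2=2: mid=1
v[mid]=2=2: mid=2
v[mid]=4>2: swap v[2],v[7]; hi=6 → 2 2 5 2 2 6 2 4 6 4 4
v[mid]=5>2: swap v[2],v[6]; hi=5 → 2 2 2 2 2 6 5 4 6 4 4
v[mid]=2=2: mid=3
v[mid]=2=2: mid=4
v[mid]=2=2: mid=5
v[mid]=6>2: swap v[5],v[5]; hi=4 → 2 2 2 2 2 6 5 4 6 4 4
end: lo=0, hi=4; v = 2 2 2 2 2 6 5 4 6 4 4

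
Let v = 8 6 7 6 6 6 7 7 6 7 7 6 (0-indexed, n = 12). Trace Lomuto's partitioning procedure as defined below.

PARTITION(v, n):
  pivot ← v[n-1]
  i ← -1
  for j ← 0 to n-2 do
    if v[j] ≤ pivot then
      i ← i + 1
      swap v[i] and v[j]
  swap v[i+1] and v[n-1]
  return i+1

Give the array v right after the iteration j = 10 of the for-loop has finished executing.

pivot = v[11] = 6; i = -1
j=0: v[0]=8 > 6 → no swap
j=1: v[1]=6 ≤ 6 → i=0, swap v[0],v[1] → 6 8 7 6 6 6 7 7 6 7 7 6
j=2: v[2]=7 > 6 → no swap
j=3: v[3]=6 ≤ 6 → i=1, swap v[1],v[3] → 6 6 7 8 6 6 7 7 6 7 7 6
j=4: v[4]=6 ≤ 6 → i=2, swap v[2],v[4] → 6 6 6 8 7 6 7 7 6 7 7 6
j=5: v[5]=6 ≤ 6 → i=3, swap v[3],v[5] → 6 6 6 6 7 8 7 7 6 7 7 6
j=6: v[6]=7 > 6 → no swap
j=7: v[7]=7 > 6 → no swap
j=8: v[8]=6 ≤ 6 → i=4, swap v[4],v[8] → 6 6 6 6 6 8 7 7 7 7 7 6
j=9: v[9]=7 > 6 → no swap
j=10: v[10]=7 > 6 → no swap
(after j=10) v = 6 6 6 6 6 8 7 7 7 7 7 6

6 6 6 6 6 8 7 7 7 7 7 6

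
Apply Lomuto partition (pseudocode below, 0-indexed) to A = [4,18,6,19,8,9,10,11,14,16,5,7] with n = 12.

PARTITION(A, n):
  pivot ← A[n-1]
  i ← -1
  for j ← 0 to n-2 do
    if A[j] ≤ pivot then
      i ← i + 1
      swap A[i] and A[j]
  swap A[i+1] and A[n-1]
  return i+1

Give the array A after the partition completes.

pivot=7, i=-1
j=0: 4≤7, i=0, swap(0,0) ⇒ [4,18,6,19,8,9,10,11,14,16,5,7]
j=1: 18>7, skip
j=2: 6≤7, i=1, swap(1,2) ⇒ [4,6,18,19,8,9,10,11,14,16,5,7]
j=3: 19>7, skip
j=4: 8>7, skip
j=5: 9>7, skip
j=6: 10>7, skip
j=7: 11>7, skip
j=8: 14>7, skip
j=9: 16>7, skip
j=10: 5≤7, i=2, swap(2,10) ⇒ [4,6,5,19,8,9,10,11,14,16,18,7]
swap(3,11) ⇒ [4,6,5,7,8,9,10,11,14,16,18,19]; return 3

[4,6,5,7,8,9,10,11,14,16,18,19]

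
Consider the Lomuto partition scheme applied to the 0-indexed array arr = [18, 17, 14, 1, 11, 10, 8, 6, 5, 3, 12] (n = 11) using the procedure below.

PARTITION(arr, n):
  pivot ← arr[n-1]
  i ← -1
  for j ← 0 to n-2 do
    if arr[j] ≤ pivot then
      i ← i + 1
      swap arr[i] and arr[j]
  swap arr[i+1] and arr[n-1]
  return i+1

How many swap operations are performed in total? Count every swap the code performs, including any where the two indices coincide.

pivot = arr[10] = 12; i = -1
j=0: arr[0]=18 > 12 → no swap
j=1: arr[1]=17 > 12 → no swap
j=2: arr[2]=14 > 12 → no swap
j=3: arr[3]=1 ≤ 12 → i=0, swap arr[0],arr[3] → [1, 17, 14, 18, 11, 10, 8, 6, 5, 3, 12]
j=4: arr[4]=11 ≤ 12 → i=1, swap arr[1],arr[4] → [1, 11, 14, 18, 17, 10, 8, 6, 5, 3, 12]
j=5: arr[5]=10 ≤ 12 → i=2, swap arr[2],arr[5] → [1, 11, 10, 18, 17, 14, 8, 6, 5, 3, 12]
j=6: arr[6]=8 ≤ 12 → i=3, swap arr[3],arr[6] → [1, 11, 10, 8, 17, 14, 18, 6, 5, 3, 12]
j=7: arr[7]=6 ≤ 12 → i=4, swap arr[4],arr[7] → [1, 11, 10, 8, 6, 14, 18, 17, 5, 3, 12]
j=8: arr[8]=5 ≤ 12 → i=5, swap arr[5],arr[8] → [1, 11, 10, 8, 6, 5, 18, 17, 14, 3, 12]
j=9: arr[9]=3 ≤ 12 → i=6, swap arr[6],arr[9] → [1, 11, 10, 8, 6, 5, 3, 17, 14, 18, 12]
final swap arr[7],arr[10] → [1, 11, 10, 8, 6, 5, 3, 12, 14, 18, 17]; return 7

8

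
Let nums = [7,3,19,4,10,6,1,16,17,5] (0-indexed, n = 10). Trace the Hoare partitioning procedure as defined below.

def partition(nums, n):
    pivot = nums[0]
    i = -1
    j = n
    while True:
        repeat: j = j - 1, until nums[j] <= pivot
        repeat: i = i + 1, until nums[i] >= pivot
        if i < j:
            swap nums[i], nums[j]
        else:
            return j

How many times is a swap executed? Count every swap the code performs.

3

pivot = nums[0] = 7; i = -1, j = 10
j→9 (nums[9]=5≤7), i→0 (nums[0]=7≥7); i<j, swap → [5,3,19,4,10,6,1,16,17,7]
j→6 (nums[6]=1≤7), i→2 (nums[2]=19≥7); i<j, swap → [5,3,1,4,10,6,19,16,17,7]
j→5 (nums[5]=6≤7), i→4 (nums[4]=10≥7); i<j, swap → [5,3,1,4,6,10,19,16,17,7]
j→4, i→5; i≥j, return j=4. nums = [5,3,1,4,6,10,19,16,17,7]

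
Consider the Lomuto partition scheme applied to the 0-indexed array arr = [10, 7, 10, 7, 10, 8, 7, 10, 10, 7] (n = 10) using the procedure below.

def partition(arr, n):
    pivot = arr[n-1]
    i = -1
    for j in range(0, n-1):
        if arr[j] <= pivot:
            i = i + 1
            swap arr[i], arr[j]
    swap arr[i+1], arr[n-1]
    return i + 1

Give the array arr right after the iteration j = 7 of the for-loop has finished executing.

pivot=7, i=-1
j=0: 10>7, skip
j=1: 7≤7, i=0, swap(0,1) ⇒ [7, 10, 10, 7, 10, 8, 7, 10, 10, 7]
j=2: 10>7, skip
j=3: 7≤7, i=1, swap(1,3) ⇒ [7, 7, 10, 10, 10, 8, 7, 10, 10, 7]
j=4: 10>7, skip
j=5: 8>7, skip
j=6: 7≤7, i=2, swap(2,6) ⇒ [7, 7, 7, 10, 10, 8, 10, 10, 10, 7]
j=7: 10>7, skip
(after j=7) arr = [7, 7, 7, 10, 10, 8, 10, 10, 10, 7]

[7, 7, 7, 10, 10, 8, 10, 10, 10, 7]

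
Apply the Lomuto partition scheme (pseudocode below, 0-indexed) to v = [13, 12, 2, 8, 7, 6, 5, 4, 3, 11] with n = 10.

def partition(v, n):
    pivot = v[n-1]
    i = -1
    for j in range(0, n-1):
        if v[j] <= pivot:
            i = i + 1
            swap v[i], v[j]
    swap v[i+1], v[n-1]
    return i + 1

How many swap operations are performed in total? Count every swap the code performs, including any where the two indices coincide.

pivot = v[9] = 11; i = -1
j=0: v[0]=13 > 11 → no swap
j=1: v[1]=12 > 11 → no swap
j=2: v[2]=2 ≤ 11 → i=0, swap v[0],v[2] → [2, 12, 13, 8, 7, 6, 5, 4, 3, 11]
j=3: v[3]=8 ≤ 11 → i=1, swap v[1],v[3] → [2, 8, 13, 12, 7, 6, 5, 4, 3, 11]
j=4: v[4]=7 ≤ 11 → i=2, swap v[2],v[4] → [2, 8, 7, 12, 13, 6, 5, 4, 3, 11]
j=5: v[5]=6 ≤ 11 → i=3, swap v[3],v[5] → [2, 8, 7, 6, 13, 12, 5, 4, 3, 11]
j=6: v[6]=5 ≤ 11 → i=4, swap v[4],v[6] → [2, 8, 7, 6, 5, 12, 13, 4, 3, 11]
j=7: v[7]=4 ≤ 11 → i=5, swap v[5],v[7] → [2, 8, 7, 6, 5, 4, 13, 12, 3, 11]
j=8: v[8]=3 ≤ 11 → i=6, swap v[6],v[8] → [2, 8, 7, 6, 5, 4, 3, 12, 13, 11]
final swap v[7],v[9] → [2, 8, 7, 6, 5, 4, 3, 11, 13, 12]; return 7

8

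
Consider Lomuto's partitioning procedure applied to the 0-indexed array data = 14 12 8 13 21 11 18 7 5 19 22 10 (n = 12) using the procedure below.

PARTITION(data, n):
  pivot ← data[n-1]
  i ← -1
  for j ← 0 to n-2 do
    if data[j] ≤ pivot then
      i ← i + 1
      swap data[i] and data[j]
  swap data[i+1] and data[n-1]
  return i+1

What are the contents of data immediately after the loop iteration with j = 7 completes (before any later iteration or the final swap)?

pivot = data[11] = 10; i = -1
j=0: data[0]=14 > 10 → no swap
j=1: data[1]=12 > 10 → no swap
j=2: data[2]=8 ≤ 10 → i=0, swap data[0],data[2] → 8 12 14 13 21 11 18 7 5 19 22 10
j=3: data[3]=13 > 10 → no swap
j=4: data[4]=21 > 10 → no swap
j=5: data[5]=11 > 10 → no swap
j=6: data[6]=18 > 10 → no swap
j=7: data[7]=7 ≤ 10 → i=1, swap data[1],data[7] → 8 7 14 13 21 11 18 12 5 19 22 10
(after j=7) data = 8 7 14 13 21 11 18 12 5 19 22 10

8 7 14 13 21 11 18 12 5 19 22 10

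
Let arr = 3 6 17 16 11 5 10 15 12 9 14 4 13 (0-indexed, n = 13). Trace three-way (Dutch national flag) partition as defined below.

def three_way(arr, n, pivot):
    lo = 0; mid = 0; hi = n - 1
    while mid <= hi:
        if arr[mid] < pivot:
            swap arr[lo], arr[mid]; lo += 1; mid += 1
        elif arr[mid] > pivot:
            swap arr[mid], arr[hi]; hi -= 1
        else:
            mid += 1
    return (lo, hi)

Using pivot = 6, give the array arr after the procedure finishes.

lo=0 mid=0 hi=12
3<6: swap(0,0), lo=1 mid=1 ⇒ 3 6 17 16 11 5 10 15 12 9 14 4 13
6=6: mid=2
17>6: swap(2,12), hi=11 ⇒ 3 6 13 16 11 5 10 15 12 9 14 4 17
13>6: swap(2,11), hi=10 ⇒ 3 6 4 16 11 5 10 15 12 9 14 13 17
4<6: swap(1,2), lo=2 mid=3 ⇒ 3 4 6 16 11 5 10 15 12 9 14 13 17
16>6: swap(3,10), hi=9 ⇒ 3 4 6 14 11 5 10 15 12 9 16 13 17
14>6: swap(3,9), hi=8 ⇒ 3 4 6 9 11 5 10 15 12 14 16 13 17
9>6: swap(3,8), hi=7 ⇒ 3 4 6 12 11 5 10 15 9 14 16 13 17
12>6: swap(3,7), hi=6 ⇒ 3 4 6 15 11 5 10 12 9 14 16 13 17
15>6: swap(3,6), hi=5 ⇒ 3 4 6 10 11 5 15 12 9 14 16 13 17
10>6: swap(3,5), hi=4 ⇒ 3 4 6 5 11 10 15 12 9 14 16 13 17
5<6: swap(2,3), lo=3 mid=4 ⇒ 3 4 5 6 11 10 15 12 9 14 16 13 17
11>6: swap(4,4), hi=3 ⇒ 3 4 5 6 11 10 15 12 9 14 16 13 17
done. lo=3 hi=3; arr=3 4 5 6 11 10 15 12 9 14 16 13 17

3 4 5 6 11 10 15 12 9 14 16 13 17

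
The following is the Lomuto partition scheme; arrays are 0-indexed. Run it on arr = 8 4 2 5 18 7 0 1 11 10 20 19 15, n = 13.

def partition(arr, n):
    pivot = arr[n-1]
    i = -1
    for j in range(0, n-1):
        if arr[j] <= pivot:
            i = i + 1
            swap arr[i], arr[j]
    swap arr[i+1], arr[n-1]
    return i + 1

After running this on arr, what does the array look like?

pivot = arr[12] = 15; i = -1
j=0: arr[0]=8 ≤ 15 → i=0, swap arr[0],arr[0] (no change) → 8 4 2 5 18 7 0 1 11 10 20 19 15
j=1: arr[1]=4 ≤ 15 → i=1, swap arr[1],arr[1] (no change) → 8 4 2 5 18 7 0 1 11 10 20 19 15
j=2: arr[2]=2 ≤ 15 → i=2, swap arr[2],arr[2] (no change) → 8 4 2 5 18 7 0 1 11 10 20 19 15
j=3: arr[3]=5 ≤ 15 → i=3, swap arr[3],arr[3] (no change) → 8 4 2 5 18 7 0 1 11 10 20 19 15
j=4: arr[4]=18 > 15 → no swap
j=5: arr[5]=7 ≤ 15 → i=4, swap arr[4],arr[5] → 8 4 2 5 7 18 0 1 11 10 20 19 15
j=6: arr[6]=0 ≤ 15 → i=5, swap arr[5],arr[6] → 8 4 2 5 7 0 18 1 11 10 20 19 15
j=7: arr[7]=1 ≤ 15 → i=6, swap arr[6],arr[7] → 8 4 2 5 7 0 1 18 11 10 20 19 15
j=8: arr[8]=11 ≤ 15 → i=7, swap arr[7],arr[8] → 8 4 2 5 7 0 1 11 18 10 20 19 15
j=9: arr[9]=10 ≤ 15 → i=8, swap arr[8],arr[9] → 8 4 2 5 7 0 1 11 10 18 20 19 15
j=10: arr[10]=20 > 15 → no swap
j=11: arr[11]=19 > 15 → no swap
final swap arr[9],arr[12] → 8 4 2 5 7 0 1 11 10 15 20 19 18; return 9

8 4 2 5 7 0 1 11 10 15 20 19 18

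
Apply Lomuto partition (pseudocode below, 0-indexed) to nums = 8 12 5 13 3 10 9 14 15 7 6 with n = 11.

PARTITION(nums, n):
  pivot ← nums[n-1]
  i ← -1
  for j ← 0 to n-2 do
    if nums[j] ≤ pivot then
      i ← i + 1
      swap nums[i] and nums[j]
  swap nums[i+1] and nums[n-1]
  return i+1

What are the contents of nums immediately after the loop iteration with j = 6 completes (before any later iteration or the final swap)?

5 3 8 13 12 10 9 14 15 7 6

pivot = nums[10] = 6; i = -1
j=0: nums[0]=8 > 6 → no swap
j=1: nums[1]=12 > 6 → no swap
j=2: nums[2]=5 ≤ 6 → i=0, swap nums[0],nums[2] → 5 12 8 13 3 10 9 14 15 7 6
j=3: nums[3]=13 > 6 → no swap
j=4: nums[4]=3 ≤ 6 → i=1, swap nums[1],nums[4] → 5 3 8 13 12 10 9 14 15 7 6
j=5: nums[5]=10 > 6 → no swap
j=6: nums[6]=9 > 6 → no swap
(after j=6) nums = 5 3 8 13 12 10 9 14 15 7 6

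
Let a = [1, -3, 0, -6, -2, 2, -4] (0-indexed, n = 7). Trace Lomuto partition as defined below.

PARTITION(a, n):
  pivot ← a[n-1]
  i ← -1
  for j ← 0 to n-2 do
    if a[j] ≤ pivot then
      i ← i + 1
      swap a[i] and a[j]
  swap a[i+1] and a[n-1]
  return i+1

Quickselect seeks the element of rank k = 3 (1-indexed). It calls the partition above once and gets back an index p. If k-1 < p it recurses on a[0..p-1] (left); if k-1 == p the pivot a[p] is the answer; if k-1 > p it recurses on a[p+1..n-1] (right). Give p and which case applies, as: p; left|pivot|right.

1; right

pivot = a[6] = -4; i = -1
j=0: a[0]=1 > -4 → no swap
j=1: a[1]=-3 > -4 → no swap
j=2: a[2]=0 > -4 → no swap
j=3: a[3]=-6 ≤ -4 → i=0, swap a[0],a[3] → [-6, -3, 0, 1, -2, 2, -4]
j=4: a[4]=-2 > -4 → no swap
j=5: a[5]=2 > -4 → no swap
final swap a[1],a[6] → [-6, -4, 0, 1, -2, 2, -3]; return 1
p = 1; k-1 = 2 > 1 ⇒ right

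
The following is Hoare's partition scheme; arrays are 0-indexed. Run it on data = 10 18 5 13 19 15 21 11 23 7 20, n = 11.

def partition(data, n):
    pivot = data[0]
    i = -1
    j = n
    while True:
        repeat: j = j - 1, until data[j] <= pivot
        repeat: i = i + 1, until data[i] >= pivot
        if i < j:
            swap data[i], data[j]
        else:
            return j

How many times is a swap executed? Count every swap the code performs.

pivot = data[0] = 10; i = -1, j = 11
j→9 (data[9]=7≤10), i→0 (data[0]=10≥10); i<j, swap → 7 18 5 13 19 15 21 11 23 10 20
j→2 (data[2]=5≤10), i→1 (data[1]=18≥10); i<j, swap → 7 5 18 13 19 15 21 11 23 10 20
j→1, i→2; i≥j, return j=1. data = 7 5 18 13 19 15 21 11 23 10 20

2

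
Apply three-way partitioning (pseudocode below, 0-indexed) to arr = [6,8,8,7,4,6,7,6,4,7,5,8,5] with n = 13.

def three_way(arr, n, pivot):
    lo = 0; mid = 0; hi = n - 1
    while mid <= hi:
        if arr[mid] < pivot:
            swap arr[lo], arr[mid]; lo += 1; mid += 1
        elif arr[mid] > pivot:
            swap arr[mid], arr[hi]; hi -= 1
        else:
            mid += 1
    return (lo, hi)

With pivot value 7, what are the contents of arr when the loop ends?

pivot = 7; lo=0, mid=0, hi=12
arr[mid]=6<7: swap arr[0],arr[0]; lo=1,mid=1 → [6,8,8,7,4,6,7,6,4,7,5,8,5]
arr[mid]=8>7: swap arr[1],arr[12]; hi=11 → [6,5,8,7,4,6,7,6,4,7,5,8,8]
arr[mid]=5<7: swap arr[1],arr[1]; lo=2,mid=2 → [6,5,8,7,4,6,7,6,4,7,5,8,8]
arr[mid]=8>7: swap arr[2],arr[11]; hi=10 → [6,5,8,7,4,6,7,6,4,7,5,8,8]
arr[mid]=8>7: swap arr[2],arr[10]; hi=9 → [6,5,5,7,4,6,7,6,4,7,8,8,8]
arr[mid]=5<7: swap arr[2],arr[2]; lo=3,mid=3 → [6,5,5,7,4,6,7,6,4,7,8,8,8]
arr[mid]=7=7: mid=4
arr[mid]=4<7: swap arr[3],arr[4]; lo=4,mid=5 → [6,5,5,4,7,6,7,6,4,7,8,8,8]
arr[mid]=6<7: swap arr[4],arr[5]; lo=5,mid=6 → [6,5,5,4,6,7,7,6,4,7,8,8,8]
arr[mid]=7=7: mid=7
arr[mid]=6<7: swap arr[5],arr[7]; lo=6,mid=8 → [6,5,5,4,6,6,7,7,4,7,8,8,8]
arr[mid]=4<7: swap arr[6],arr[8]; lo=7,mid=9 → [6,5,5,4,6,6,4,7,7,7,8,8,8]
arr[mid]=7=7: mid=10
end: lo=7, hi=9; arr = [6,5,5,4,6,6,4,7,7,7,8,8,8]

[6,5,5,4,6,6,4,7,7,7,8,8,8]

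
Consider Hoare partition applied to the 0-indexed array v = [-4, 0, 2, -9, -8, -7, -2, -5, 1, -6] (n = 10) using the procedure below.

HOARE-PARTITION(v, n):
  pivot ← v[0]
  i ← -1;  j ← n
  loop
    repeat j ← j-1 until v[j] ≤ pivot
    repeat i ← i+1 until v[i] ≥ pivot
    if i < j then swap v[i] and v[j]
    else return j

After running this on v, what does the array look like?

pivot = v[0] = -4; i = -1, j = 10
j→9 (v[9]=-6≤-4), i→0 (v[0]=-4≥-4); i<j, swap → [-6, 0, 2, -9, -8, -7, -2, -5, 1, -4]
j→7 (v[7]=-5≤-4), i→1 (v[1]=0≥-4); i<j, swap → [-6, -5, 2, -9, -8, -7, -2, 0, 1, -4]
j→5 (v[5]=-7≤-4), i→2 (v[2]=2≥-4); i<j, swap → [-6, -5, -7, -9, -8, 2, -2, 0, 1, -4]
j→4, i→5; i≥j, return j=4. v = [-6, -5, -7, -9, -8, 2, -2, 0, 1, -4]

[-6, -5, -7, -9, -8, 2, -2, 0, 1, -4]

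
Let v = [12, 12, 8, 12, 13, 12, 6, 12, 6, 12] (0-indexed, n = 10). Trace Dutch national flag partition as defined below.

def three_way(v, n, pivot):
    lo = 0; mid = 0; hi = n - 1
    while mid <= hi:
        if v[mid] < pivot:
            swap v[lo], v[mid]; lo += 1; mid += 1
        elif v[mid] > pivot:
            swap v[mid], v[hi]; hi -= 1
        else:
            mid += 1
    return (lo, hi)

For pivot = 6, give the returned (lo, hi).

lo=0 mid=0 hi=9
12>6: swap(0,9), hi=8 ⇒ [12, 12, 8, 12, 13, 12, 6, 12, 6, 12]
12>6: swap(0,8), hi=7 ⇒ [6, 12, 8, 12, 13, 12, 6, 12, 12, 12]
6=6: mid=1
12>6: swap(1,7), hi=6 ⇒ [6, 12, 8, 12, 13, 12, 6, 12, 12, 12]
12>6: swap(1,6), hi=5 ⇒ [6, 6, 8, 12, 13, 12, 12, 12, 12, 12]
6=6: mid=2
8>6: swap(2,5), hi=4 ⇒ [6, 6, 12, 12, 13, 8, 12, 12, 12, 12]
12>6: swap(2,4), hi=3 ⇒ [6, 6, 13, 12, 12, 8, 12, 12, 12, 12]
13>6: swap(2,3), hi=2 ⇒ [6, 6, 12, 13, 12, 8, 12, 12, 12, 12]
12>6: swap(2,2), hi=1 ⇒ [6, 6, 12, 13, 12, 8, 12, 12, 12, 12]
done. lo=0 hi=1; v=[6, 6, 12, 13, 12, 8, 12, 12, 12, 12]

(0, 1)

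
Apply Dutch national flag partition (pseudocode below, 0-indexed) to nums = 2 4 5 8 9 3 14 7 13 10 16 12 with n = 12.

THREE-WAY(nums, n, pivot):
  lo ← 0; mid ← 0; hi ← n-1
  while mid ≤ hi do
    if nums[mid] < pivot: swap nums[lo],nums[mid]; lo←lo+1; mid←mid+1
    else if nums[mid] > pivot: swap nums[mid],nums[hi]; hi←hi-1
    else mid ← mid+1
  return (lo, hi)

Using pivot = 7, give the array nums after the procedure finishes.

2 4 5 3 7 14 9 13 10 16 12 8

lo=0 mid=0 hi=11
2<7: swap(0,0), lo=1 mid=1 ⇒ 2 4 5 8 9 3 14 7 13 10 16 12
4<7: swap(1,1), lo=2 mid=2 ⇒ 2 4 5 8 9 3 14 7 13 10 16 12
5<7: swap(2,2), lo=3 mid=3 ⇒ 2 4 5 8 9 3 14 7 13 10 16 12
8>7: swap(3,11), hi=10 ⇒ 2 4 5 12 9 3 14 7 13 10 16 8
12>7: swap(3,10), hi=9 ⇒ 2 4 5 16 9 3 14 7 13 10 12 8
16>7: swap(3,9), hi=8 ⇒ 2 4 5 10 9 3 14 7 13 16 12 8
10>7: swap(3,8), hi=7 ⇒ 2 4 5 13 9 3 14 7 10 16 12 8
13>7: swap(3,7), hi=6 ⇒ 2 4 5 7 9 3 14 13 10 16 12 8
7=7: mid=4
9>7: swap(4,6), hi=5 ⇒ 2 4 5 7 14 3 9 13 10 16 12 8
14>7: swap(4,5), hi=4 ⇒ 2 4 5 7 3 14 9 13 10 16 12 8
3<7: swap(3,4), lo=4 mid=5 ⇒ 2 4 5 3 7 14 9 13 10 16 12 8
done. lo=4 hi=4; nums=2 4 5 3 7 14 9 13 10 16 12 8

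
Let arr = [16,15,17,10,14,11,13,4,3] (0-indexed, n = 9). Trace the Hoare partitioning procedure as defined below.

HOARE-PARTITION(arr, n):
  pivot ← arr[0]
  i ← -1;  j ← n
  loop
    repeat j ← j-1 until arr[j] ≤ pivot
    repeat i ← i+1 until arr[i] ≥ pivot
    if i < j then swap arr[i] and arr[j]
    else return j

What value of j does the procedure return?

pivot = arr[0] = 16; i = -1, j = 9
j→8 (arr[8]=3≤16), i→0 (arr[0]=16≥16); i<j, swap → [3,15,17,10,14,11,13,4,16]
j→7 (arr[7]=4≤16), i→2 (arr[2]=17≥16); i<j, swap → [3,15,4,10,14,11,13,17,16]
j→6, i→7; i≥j, return j=6. arr = [3,15,4,10,14,11,13,17,16]

6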